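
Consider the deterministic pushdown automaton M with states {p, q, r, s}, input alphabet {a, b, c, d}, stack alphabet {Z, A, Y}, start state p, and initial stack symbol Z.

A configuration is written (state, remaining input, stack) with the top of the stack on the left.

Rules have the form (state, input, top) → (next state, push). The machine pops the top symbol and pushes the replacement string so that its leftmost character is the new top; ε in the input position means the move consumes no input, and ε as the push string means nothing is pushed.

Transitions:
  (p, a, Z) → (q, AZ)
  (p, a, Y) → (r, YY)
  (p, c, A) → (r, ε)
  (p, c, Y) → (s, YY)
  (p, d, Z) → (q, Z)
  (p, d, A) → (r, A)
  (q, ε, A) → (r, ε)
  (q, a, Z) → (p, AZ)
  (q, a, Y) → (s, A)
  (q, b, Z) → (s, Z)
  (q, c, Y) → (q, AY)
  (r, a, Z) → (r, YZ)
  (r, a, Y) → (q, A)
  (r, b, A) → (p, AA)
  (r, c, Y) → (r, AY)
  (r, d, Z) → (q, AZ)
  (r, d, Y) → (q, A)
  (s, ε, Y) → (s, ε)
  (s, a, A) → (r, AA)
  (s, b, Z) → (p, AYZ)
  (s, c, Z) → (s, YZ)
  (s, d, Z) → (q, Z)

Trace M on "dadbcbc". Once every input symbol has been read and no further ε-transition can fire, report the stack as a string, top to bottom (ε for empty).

AZ

(p, dadbcbc, Z)
  read d, top Z: go to q, push Z → (q, adbcbc, Z)
  read a, top Z: go to p, push AZ → (p, dbcbc, AZ)
  read d, top A: go to r, push A → (r, bcbc, AZ)
  read b, top A: go to p, push AA → (p, cbc, AAZ)
  read c, top A: go to r, push ε → (r, bc, AZ)
  read b, top A: go to p, push AA → (p, c, AAZ)
  read c, top A: go to r, push ε → (r, ε, AZ)
All input consumed in state r with stack AZ.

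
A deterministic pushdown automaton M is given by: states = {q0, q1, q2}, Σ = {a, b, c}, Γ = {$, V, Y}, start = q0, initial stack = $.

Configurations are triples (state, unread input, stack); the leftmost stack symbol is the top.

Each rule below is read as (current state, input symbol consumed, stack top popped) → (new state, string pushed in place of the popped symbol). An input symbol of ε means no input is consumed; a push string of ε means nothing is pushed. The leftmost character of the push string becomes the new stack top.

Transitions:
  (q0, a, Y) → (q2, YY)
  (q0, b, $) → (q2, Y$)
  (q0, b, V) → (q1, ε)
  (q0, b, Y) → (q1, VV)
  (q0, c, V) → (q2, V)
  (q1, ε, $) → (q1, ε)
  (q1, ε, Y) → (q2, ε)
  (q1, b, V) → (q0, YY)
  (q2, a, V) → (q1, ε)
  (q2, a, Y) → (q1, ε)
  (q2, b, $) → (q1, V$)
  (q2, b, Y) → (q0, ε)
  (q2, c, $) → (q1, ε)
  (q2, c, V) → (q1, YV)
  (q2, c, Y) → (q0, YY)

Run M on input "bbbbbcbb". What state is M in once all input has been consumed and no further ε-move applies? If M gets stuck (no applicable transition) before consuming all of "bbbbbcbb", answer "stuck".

q0

(q0, bbbbbcbb, $)
  read b, top $: go to q2, push Y$ → (q2, bbbbcbb, Y$)
  read b, top Y: go to q0, push ε → (q0, bbbcbb, $)
  read b, top $: go to q2, push Y$ → (q2, bbcbb, Y$)
  read b, top Y: go to q0, push ε → (q0, bcbb, $)
  read b, top $: go to q2, push Y$ → (q2, cbb, Y$)
  read c, top Y: go to q0, push YY → (q0, bb, YY$)
  read b, top Y: go to q1, push VV → (q1, b, VVY$)
  read b, top V: go to q0, push YY → (q0, ε, YYVY$)
All input consumed; M is in state q0.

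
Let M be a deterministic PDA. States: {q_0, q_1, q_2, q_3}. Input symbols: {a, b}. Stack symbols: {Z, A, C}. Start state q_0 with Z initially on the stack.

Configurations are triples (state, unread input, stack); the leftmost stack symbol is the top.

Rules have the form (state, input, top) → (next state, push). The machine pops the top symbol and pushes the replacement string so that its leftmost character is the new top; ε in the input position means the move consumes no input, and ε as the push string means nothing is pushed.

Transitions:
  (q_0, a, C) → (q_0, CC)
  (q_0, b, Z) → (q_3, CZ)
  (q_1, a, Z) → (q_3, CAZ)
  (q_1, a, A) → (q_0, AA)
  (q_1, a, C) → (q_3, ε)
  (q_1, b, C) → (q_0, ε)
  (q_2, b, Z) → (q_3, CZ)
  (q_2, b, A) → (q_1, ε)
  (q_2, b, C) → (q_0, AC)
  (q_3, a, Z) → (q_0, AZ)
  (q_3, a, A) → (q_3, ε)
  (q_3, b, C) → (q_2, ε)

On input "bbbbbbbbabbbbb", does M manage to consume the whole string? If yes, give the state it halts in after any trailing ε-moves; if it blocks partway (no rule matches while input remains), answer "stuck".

stuck

(q_0, bbbbbbbbabbbbb, Z) ⊢ (q_3, bbbbbbbabbbbb, CZ) ⊢ (q_2, bbbbbbabbbbb, Z) ⊢ (q_3, bbbbbabbbbb, CZ) ⊢ (q_2, bbbbabbbbb, Z) ⊢ (q_3, bbbabbbbb, CZ) ⊢ (q_2, bbabbbbb, Z) ⊢ (q_3, babbbbb, CZ) ⊢ (q_2, abbbbb, Z)
No transition for (q_2, a, top Z); M blocks with input abbbbb remaining.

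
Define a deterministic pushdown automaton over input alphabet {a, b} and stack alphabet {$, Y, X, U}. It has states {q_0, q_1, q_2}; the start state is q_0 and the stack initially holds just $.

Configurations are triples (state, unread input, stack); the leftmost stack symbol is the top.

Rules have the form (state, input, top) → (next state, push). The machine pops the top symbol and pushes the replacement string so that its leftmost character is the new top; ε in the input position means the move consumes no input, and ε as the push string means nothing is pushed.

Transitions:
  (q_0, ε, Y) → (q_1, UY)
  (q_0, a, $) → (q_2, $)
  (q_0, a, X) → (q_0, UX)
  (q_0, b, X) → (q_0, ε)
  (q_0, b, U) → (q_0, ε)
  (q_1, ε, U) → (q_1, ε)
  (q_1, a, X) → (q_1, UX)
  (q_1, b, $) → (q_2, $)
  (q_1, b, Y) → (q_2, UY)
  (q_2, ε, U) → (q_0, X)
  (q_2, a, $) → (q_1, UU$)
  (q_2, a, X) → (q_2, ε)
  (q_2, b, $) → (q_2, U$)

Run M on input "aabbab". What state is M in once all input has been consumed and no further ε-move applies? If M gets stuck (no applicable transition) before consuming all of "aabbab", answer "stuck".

(q_0, aabbab, $)
  read a, top $: go to q_2, push $ → (q_2, abbab, $)
  read a, top $: go to q_1, push UU$ → (q_1, bbab, UU$)
  ε-move, top U: go to q_1, push ε → (q_1, bbab, U$)
  ε-move, top U: go to q_1, push ε → (q_1, bbab, $)
  read b, top $: go to q_2, push $ → (q_2, bab, $)
  read b, top $: go to q_2, push U$ → (q_2, ab, U$)
  ε-move, top U: go to q_0, push X → (q_0, ab, X$)
  read a, top X: go to q_0, push UX → (q_0, b, UX$)
  read b, top U: go to q_0, push ε → (q_0, ε, X$)
All input consumed; M is in state q_0.

q_0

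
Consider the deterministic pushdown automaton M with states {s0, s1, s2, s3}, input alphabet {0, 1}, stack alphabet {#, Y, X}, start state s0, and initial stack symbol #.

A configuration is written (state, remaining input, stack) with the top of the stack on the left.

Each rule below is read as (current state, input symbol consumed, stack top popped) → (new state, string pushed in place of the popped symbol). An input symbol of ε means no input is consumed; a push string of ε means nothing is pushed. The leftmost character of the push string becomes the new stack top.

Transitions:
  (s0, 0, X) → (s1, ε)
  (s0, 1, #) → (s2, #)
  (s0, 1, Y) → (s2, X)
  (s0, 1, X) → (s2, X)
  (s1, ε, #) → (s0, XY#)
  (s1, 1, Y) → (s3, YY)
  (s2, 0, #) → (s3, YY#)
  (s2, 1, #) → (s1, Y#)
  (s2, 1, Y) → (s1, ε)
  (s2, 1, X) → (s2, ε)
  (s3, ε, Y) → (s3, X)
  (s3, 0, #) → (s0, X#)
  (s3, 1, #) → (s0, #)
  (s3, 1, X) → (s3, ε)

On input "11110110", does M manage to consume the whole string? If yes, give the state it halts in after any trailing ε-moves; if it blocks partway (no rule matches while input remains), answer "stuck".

(s0, 11110110, #)
  read 1, top #: go to s2, push # → (s2, 1110110, #)
  read 1, top #: go to s1, push Y# → (s1, 110110, Y#)
  read 1, top Y: go to s3, push YY → (s3, 10110, YY#)
  ε-move, top Y: go to s3, push X → (s3, 10110, XY#)
  read 1, top X: go to s3, push ε → (s3, 0110, Y#)
  ε-move, top Y: go to s3, push X → (s3, 0110, X#)
No transition for (s3, 0, top X); M blocks with input 0110 remaining.

stuck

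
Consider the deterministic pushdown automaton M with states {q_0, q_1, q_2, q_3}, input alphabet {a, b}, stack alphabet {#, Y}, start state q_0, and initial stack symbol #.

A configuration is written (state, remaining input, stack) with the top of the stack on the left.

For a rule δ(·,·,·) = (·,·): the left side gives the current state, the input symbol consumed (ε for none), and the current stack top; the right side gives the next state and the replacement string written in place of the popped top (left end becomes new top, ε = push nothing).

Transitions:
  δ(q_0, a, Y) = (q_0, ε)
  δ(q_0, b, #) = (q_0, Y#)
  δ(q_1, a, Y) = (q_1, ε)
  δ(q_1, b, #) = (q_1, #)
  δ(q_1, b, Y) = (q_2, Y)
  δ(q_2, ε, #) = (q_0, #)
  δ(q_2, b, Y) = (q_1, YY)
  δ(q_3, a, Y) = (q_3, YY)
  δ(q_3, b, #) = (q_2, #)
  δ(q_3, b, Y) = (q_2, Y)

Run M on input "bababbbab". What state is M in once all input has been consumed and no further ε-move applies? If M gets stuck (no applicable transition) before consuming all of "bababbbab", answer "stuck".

stuck

(q_0, bababbbab, #) ⊢ (q_0, ababbbab, Y#) ⊢ (q_0, babbbab, #) ⊢ (q_0, abbbab, Y#) ⊢ (q_0, bbbab, #) ⊢ (q_0, bbab, Y#)
No transition for (q_0, b, top Y); M blocks with input bbab remaining.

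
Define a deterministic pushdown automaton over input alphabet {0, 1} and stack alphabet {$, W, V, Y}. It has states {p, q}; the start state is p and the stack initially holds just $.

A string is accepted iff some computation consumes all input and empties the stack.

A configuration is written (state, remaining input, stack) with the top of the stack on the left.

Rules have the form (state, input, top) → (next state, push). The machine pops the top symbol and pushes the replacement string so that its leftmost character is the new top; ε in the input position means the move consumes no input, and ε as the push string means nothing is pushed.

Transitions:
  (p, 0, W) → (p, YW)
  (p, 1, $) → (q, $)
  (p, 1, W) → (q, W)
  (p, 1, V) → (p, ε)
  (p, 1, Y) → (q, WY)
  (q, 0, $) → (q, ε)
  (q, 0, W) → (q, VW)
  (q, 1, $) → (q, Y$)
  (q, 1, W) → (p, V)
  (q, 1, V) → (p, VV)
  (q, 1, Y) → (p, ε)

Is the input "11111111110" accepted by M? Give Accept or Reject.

(p, 11111111110, $)
  read 1, top $: go to q, push $ → (q, 1111111110, $)
  read 1, top $: go to q, push Y$ → (q, 111111110, Y$)
  read 1, top Y: go to p, push ε → (p, 11111110, $)
  read 1, top $: go to q, push $ → (q, 1111110, $)
  read 1, top $: go to q, push Y$ → (q, 111110, Y$)
  read 1, top Y: go to p, push ε → (p, 11110, $)
  read 1, top $: go to q, push $ → (q, 1110, $)
  read 1, top $: go to q, push Y$ → (q, 110, Y$)
  read 1, top Y: go to p, push ε → (p, 10, $)
  read 1, top $: go to q, push $ → (q, 0, $)
  read 0, top $: go to q, push ε → (q, ε, ε)
All input consumed and the stack is empty.

Accept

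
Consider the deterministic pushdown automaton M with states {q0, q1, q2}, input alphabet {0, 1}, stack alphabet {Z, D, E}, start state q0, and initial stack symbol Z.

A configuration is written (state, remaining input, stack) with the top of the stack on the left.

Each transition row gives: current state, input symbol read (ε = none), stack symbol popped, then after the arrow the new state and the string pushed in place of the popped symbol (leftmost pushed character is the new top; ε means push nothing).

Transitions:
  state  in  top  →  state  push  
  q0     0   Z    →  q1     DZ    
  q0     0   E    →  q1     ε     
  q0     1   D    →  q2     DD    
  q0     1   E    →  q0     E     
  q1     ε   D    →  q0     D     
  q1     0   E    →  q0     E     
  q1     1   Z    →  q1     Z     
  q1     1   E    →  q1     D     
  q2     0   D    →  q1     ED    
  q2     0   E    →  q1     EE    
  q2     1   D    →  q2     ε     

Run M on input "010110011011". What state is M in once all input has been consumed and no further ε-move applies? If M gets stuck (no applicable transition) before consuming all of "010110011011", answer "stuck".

(q0, 010110011011, Z)
  read 0, top Z: go to q1, push DZ → (q1, 10110011011, DZ)
  ε-move, top D: go to q0, push D → (q0, 10110011011, DZ)
  read 1, top D: go to q2, push DD → (q2, 0110011011, DDZ)
  read 0, top D: go to q1, push ED → (q1, 110011011, EDDZ)
  read 1, top E: go to q1, push D → (q1, 10011011, DDDZ)
  ε-move, top D: go to q0, push D → (q0, 10011011, DDDZ)
  read 1, top D: go to q2, push DD → (q2, 0011011, DDDDZ)
  read 0, top D: go to q1, push ED → (q1, 011011, EDDDDZ)
  read 0, top E: go to q0, push E → (q0, 11011, EDDDDZ)
  read 1, top E: go to q0, push E → (q0, 1011, EDDDDZ)
  read 1, top E: go to q0, push E → (q0, 011, EDDDDZ)
  read 0, top E: go to q1, push ε → (q1, 11, DDDDZ)
  ε-move, top D: go to q0, push D → (q0, 11, DDDDZ)
  read 1, top D: go to q2, push DD → (q2, 1, DDDDDZ)
  read 1, top D: go to q2, push ε → (q2, ε, DDDDZ)
All input consumed; M is in state q2.

q2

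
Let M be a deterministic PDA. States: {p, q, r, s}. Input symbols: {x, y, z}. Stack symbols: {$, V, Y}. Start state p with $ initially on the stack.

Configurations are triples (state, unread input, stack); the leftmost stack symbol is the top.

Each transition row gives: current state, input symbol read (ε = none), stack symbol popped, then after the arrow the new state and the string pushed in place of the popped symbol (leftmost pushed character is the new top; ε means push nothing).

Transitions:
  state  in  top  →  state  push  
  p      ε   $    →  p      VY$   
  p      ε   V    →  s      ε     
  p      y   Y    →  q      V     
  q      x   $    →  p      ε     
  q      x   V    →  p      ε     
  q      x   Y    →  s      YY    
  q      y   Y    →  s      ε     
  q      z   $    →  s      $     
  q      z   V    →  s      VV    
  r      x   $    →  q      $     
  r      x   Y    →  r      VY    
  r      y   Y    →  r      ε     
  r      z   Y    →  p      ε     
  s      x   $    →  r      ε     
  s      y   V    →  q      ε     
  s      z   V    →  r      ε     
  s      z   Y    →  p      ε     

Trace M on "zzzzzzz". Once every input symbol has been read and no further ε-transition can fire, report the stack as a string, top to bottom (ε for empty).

(p, zzzzzzz, $)
  ε-move, top $: go to p, push VY$ → (p, zzzzzzz, VY$)
  ε-move, top V: go to s, push ε → (s, zzzzzzz, Y$)
  read z, top Y: go to p, push ε → (p, zzzzzz, $)
  ε-move, top $: go to p, push VY$ → (p, zzzzzz, VY$)
  ε-move, top V: go to s, push ε → (s, zzzzzz, Y$)
  read z, top Y: go to p, push ε → (p, zzzzz, $)
  ε-move, top $: go to p, push VY$ → (p, zzzzz, VY$)
  ε-move, top V: go to s, push ε → (s, zzzzz, Y$)
  read z, top Y: go to p, push ε → (p, zzzz, $)
  ε-move, top $: go to p, push VY$ → (p, zzzz, VY$)
  ε-move, top V: go to s, push ε → (s, zzzz, Y$)
  read z, top Y: go to p, push ε → (p, zzz, $)
  ε-move, top $: go to p, push VY$ → (p, zzz, VY$)
  ε-move, top V: go to s, push ε → (s, zzz, Y$)
  read z, top Y: go to p, push ε → (p, zz, $)
  ε-move, top $: go to p, push VY$ → (p, zz, VY$)
  ε-move, top V: go to s, push ε → (s, zz, Y$)
  read z, top Y: go to p, push ε → (p, z, $)
  ε-move, top $: go to p, push VY$ → (p, z, VY$)
  ε-move, top V: go to s, push ε → (s, z, Y$)
  read z, top Y: go to p, push ε → (p, ε, $)
  ε-move, top $: go to p, push VY$ → (p, ε, VY$)
  ε-move, top V: go to s, push ε → (s, ε, Y$)
All input consumed in state s with stack Y$.

Y$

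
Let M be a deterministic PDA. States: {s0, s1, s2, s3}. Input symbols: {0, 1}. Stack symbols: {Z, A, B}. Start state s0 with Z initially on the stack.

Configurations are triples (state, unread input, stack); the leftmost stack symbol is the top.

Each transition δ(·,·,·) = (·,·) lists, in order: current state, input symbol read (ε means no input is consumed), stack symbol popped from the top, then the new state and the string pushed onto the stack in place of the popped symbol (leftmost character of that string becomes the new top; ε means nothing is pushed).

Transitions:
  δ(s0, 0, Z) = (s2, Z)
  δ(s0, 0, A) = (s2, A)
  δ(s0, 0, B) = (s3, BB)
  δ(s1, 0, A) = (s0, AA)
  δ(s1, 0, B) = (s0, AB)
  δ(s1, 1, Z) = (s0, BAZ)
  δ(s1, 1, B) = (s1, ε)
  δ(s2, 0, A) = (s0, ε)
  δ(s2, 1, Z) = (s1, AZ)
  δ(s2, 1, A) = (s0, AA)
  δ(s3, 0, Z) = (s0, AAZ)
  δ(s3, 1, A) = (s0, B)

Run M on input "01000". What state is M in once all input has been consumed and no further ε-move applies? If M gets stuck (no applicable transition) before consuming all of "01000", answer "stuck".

s0

(s0, 01000, Z)
  read 0, top Z: go to s2, push Z → (s2, 1000, Z)
  read 1, top Z: go to s1, push AZ → (s1, 000, AZ)
  read 0, top A: go to s0, push AA → (s0, 00, AAZ)
  read 0, top A: go to s2, push A → (s2, 0, AAZ)
  read 0, top A: go to s0, push ε → (s0, ε, AZ)
All input consumed; M is in state s0.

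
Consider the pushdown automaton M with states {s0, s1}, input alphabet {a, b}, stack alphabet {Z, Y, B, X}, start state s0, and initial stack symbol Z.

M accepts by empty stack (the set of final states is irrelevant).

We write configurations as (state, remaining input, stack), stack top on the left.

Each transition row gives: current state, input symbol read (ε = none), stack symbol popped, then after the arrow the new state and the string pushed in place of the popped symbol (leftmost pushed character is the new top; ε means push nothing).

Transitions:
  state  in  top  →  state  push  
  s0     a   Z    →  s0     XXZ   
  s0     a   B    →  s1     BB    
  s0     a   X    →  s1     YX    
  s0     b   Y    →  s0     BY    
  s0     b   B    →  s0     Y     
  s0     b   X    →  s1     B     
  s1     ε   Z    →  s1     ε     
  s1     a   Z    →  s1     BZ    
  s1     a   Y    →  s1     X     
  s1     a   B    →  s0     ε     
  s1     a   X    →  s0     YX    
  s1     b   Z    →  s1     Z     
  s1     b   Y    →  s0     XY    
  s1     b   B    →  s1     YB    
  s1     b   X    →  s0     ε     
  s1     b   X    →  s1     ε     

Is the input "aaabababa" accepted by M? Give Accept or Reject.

No computation consumes all input and empties the stack.

Reject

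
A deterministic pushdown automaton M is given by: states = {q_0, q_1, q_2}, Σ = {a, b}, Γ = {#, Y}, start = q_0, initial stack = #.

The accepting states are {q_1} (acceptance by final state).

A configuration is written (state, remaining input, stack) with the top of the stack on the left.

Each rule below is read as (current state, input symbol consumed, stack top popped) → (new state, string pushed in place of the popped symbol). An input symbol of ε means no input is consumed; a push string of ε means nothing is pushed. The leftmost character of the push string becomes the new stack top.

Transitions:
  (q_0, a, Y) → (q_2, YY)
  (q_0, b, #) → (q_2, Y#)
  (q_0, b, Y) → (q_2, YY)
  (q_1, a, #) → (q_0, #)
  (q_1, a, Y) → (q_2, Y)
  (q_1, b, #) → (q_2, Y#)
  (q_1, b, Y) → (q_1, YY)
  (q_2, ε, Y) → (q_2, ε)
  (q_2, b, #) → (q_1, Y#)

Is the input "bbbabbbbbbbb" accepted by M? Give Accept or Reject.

(q_0, bbbabbbbbbbb, #)
  read b, top #: go to q_2, push Y# → (q_2, bbabbbbbbbb, Y#)
  ε-move, top Y: go to q_2, push ε → (q_2, bbabbbbbbbb, #)
  read b, top #: go to q_1, push Y# → (q_1, babbbbbbbb, Y#)
  read b, top Y: go to q_1, push YY → (q_1, abbbbbbbb, YY#)
  read a, top Y: go to q_2, push Y → (q_2, bbbbbbbb, YY#)
  ε-move, top Y: go to q_2, push ε → (q_2, bbbbbbbb, Y#)
  ε-move, top Y: go to q_2, push ε → (q_2, bbbbbbbb, #)
  read b, top #: go to q_1, push Y# → (q_1, bbbbbbb, Y#)
  read b, top Y: go to q_1, push YY → (q_1, bbbbbb, YY#)
  read b, top Y: go to q_1, push YY → (q_1, bbbbb, YYY#)
  read b, top Y: go to q_1, push YY → (q_1, bbbb, YYYY#)
  read b, top Y: go to q_1, push YY → (q_1, bbb, YYYYY#)
  read b, top Y: go to q_1, push YY → (q_1, bb, YYYYYY#)
  read b, top Y: go to q_1, push YY → (q_1, b, YYYYYYY#)
  read b, top Y: go to q_1, push YY → (q_1, ε, YYYYYYYY#)
All input consumed; state q_1 ∈ F.

Accept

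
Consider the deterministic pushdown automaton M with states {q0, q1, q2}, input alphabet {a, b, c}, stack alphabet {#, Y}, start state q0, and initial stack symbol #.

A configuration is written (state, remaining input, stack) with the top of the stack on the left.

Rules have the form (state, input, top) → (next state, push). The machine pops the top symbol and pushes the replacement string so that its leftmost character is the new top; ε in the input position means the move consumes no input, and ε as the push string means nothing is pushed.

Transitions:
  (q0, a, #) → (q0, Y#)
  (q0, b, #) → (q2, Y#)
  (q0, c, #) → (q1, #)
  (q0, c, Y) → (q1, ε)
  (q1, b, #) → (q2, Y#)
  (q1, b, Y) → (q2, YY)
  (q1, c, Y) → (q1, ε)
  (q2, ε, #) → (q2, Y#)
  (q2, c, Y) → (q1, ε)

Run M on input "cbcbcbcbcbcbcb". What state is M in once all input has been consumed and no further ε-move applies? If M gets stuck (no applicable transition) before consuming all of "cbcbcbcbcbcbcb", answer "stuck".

(q0, cbcbcbcbcbcbcb, #)
  read c, top #: go to q1, push # → (q1, bcbcbcbcbcbcb, #)
  read b, top #: go to q2, push Y# → (q2, cbcbcbcbcbcb, Y#)
  read c, top Y: go to q1, push ε → (q1, bcbcbcbcbcb, #)
  read b, top #: go to q2, push Y# → (q2, cbcbcbcbcb, Y#)
  read c, top Y: go to q1, push ε → (q1, bcbcbcbcb, #)
  read b, top #: go to q2, push Y# → (q2, cbcbcbcb, Y#)
  read c, top Y: go to q1, push ε → (q1, bcbcbcb, #)
  read b, top #: go to q2, push Y# → (q2, cbcbcb, Y#)
  read c, top Y: go to q1, push ε → (q1, bcbcb, #)
  read b, top #: go to q2, push Y# → (q2, cbcb, Y#)
  read c, top Y: go to q1, push ε → (q1, bcb, #)
  read b, top #: go to q2, push Y# → (q2, cb, Y#)
  read c, top Y: go to q1, push ε → (q1, b, #)
  read b, top #: go to q2, push Y# → (q2, ε, Y#)
All input consumed; M is in state q2.

q2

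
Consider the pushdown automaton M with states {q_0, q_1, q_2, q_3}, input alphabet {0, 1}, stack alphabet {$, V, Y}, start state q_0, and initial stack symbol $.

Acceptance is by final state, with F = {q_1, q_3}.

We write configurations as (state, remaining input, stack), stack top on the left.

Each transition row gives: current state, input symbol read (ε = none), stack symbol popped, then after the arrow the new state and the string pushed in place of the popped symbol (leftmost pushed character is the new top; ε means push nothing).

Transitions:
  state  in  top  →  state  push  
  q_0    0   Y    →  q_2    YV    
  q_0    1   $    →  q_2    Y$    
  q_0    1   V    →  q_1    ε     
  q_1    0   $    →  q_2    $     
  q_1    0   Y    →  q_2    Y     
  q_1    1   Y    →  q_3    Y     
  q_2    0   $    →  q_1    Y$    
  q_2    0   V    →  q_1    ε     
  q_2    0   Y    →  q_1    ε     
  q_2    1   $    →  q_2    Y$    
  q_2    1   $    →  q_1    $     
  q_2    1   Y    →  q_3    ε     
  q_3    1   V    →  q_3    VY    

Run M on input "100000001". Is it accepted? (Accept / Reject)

Accept

One accepting computation: (q_0, 100000001, $) ⊢ (q_2, 00000001, Y$) ⊢ (q_1, 0000001, $) ⊢ (q_2, 000001, $) ⊢ (q_1, 00001, Y$) ⊢ (q_2, 0001, Y$) ⊢ (q_1, 001, $) ⊢ (q_2, 01, $) ⊢ (q_1, 1, Y$) ⊢ (q_3, ε, Y$)
All input consumed and state q_3 ∈ F.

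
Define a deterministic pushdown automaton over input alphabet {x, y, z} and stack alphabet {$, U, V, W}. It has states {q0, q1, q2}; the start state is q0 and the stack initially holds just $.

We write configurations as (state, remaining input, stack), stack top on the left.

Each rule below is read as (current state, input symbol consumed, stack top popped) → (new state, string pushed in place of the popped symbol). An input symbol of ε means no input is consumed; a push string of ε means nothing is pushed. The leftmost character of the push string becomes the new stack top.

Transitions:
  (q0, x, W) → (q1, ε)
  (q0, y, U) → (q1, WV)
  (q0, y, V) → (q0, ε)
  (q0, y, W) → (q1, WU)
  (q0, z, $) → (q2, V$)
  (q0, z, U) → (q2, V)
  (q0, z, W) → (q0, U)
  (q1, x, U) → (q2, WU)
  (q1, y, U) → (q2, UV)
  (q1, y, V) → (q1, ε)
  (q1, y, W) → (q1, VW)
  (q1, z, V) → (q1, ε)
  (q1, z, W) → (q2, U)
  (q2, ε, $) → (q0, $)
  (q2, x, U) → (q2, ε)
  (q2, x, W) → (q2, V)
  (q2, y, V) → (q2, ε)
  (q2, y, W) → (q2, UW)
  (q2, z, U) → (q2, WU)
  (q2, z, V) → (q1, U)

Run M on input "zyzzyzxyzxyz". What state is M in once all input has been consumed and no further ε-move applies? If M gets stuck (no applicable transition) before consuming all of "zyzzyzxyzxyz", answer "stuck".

(q0, zyzzyzxyzxyz, $) ⊢ (q2, yzzyzxyzxyz, V$) ⊢ (q2, zzyzxyzxyz, $) ⊢ (q0, zzyzxyzxyz, $) ⊢ (q2, zyzxyzxyz, V$) ⊢ (q1, yzxyzxyz, U$) ⊢ (q2, zxyzxyz, UV$) ⊢ (q2, xyzxyz, WUV$) ⊢ (q2, yzxyz, VUV$) ⊢ (q2, zxyz, UV$) ⊢ (q2, xyz, WUV$) ⊢ (q2, yz, VUV$) ⊢ (q2, z, UV$) ⊢ (q2, ε, WUV$)
All input consumed; M is in state q2.

q2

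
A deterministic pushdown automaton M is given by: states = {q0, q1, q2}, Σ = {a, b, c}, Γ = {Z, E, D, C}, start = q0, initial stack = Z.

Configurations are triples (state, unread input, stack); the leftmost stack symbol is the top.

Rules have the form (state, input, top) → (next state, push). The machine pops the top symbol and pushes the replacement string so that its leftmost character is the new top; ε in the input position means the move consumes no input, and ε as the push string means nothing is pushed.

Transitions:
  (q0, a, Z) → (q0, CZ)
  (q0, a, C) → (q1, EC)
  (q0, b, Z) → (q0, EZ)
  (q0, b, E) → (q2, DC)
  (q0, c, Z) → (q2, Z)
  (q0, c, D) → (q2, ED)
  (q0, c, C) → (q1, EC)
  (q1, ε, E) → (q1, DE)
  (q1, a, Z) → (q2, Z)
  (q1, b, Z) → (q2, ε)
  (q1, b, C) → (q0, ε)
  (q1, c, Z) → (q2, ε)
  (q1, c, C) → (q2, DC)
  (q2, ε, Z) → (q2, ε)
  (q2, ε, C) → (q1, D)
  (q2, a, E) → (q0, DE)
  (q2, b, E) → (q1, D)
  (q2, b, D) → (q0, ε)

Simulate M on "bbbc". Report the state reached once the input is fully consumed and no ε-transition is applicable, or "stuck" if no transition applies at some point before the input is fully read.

q1

(q0, bbbc, Z)
  read b, top Z: go to q0, push EZ → (q0, bbc, EZ)
  read b, top E: go to q2, push DC → (q2, bc, DCZ)
  read b, top D: go to q0, push ε → (q0, c, CZ)
  read c, top C: go to q1, push EC → (q1, ε, ECZ)
  ε-move, top E: go to q1, push DE → (q1, ε, DECZ)
All input consumed; M is in state q1.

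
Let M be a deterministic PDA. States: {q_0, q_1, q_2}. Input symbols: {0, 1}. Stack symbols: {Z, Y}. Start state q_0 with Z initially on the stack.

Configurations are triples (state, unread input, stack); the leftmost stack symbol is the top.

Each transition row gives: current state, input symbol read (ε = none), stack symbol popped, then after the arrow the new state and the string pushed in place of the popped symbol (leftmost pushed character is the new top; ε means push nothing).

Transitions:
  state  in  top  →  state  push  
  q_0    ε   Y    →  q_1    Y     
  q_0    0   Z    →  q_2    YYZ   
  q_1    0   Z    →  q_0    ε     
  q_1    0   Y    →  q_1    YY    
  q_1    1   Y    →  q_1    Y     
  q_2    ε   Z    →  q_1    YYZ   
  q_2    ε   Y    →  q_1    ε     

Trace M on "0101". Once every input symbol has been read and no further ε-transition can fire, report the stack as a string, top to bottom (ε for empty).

YYZ

(q_0, 0101, Z)
  read 0, top Z: go to q_2, push YYZ → (q_2, 101, YYZ)
  ε-move, top Y: go to q_1, push ε → (q_1, 101, YZ)
  read 1, top Y: go to q_1, push Y → (q_1, 01, YZ)
  read 0, top Y: go to q_1, push YY → (q_1, 1, YYZ)
  read 1, top Y: go to q_1, push Y → (q_1, ε, YYZ)
All input consumed in state q_1 with stack YYZ.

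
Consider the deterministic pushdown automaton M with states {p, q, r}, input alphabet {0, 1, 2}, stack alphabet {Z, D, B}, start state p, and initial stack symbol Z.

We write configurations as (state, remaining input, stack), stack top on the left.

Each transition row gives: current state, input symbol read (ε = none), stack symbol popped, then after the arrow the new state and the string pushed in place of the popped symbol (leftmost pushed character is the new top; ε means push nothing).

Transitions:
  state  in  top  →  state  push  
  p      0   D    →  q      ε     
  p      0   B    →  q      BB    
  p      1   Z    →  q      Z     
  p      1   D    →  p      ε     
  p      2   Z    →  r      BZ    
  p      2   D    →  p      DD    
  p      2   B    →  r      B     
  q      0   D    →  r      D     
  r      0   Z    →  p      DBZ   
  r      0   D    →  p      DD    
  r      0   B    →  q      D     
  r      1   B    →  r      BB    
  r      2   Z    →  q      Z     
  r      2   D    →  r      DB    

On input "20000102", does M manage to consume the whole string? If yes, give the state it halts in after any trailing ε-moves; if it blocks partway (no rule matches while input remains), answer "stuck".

(p, 20000102, Z)
  read 2, top Z: go to r, push BZ → (r, 0000102, BZ)
  read 0, top B: go to q, push D → (q, 000102, DZ)
  read 0, top D: go to r, push D → (r, 00102, DZ)
  read 0, top D: go to p, push DD → (p, 0102, DDZ)
  read 0, top D: go to q, push ε → (q, 102, DZ)
No transition for (q, 1, top D); M blocks with input 102 remaining.

stuck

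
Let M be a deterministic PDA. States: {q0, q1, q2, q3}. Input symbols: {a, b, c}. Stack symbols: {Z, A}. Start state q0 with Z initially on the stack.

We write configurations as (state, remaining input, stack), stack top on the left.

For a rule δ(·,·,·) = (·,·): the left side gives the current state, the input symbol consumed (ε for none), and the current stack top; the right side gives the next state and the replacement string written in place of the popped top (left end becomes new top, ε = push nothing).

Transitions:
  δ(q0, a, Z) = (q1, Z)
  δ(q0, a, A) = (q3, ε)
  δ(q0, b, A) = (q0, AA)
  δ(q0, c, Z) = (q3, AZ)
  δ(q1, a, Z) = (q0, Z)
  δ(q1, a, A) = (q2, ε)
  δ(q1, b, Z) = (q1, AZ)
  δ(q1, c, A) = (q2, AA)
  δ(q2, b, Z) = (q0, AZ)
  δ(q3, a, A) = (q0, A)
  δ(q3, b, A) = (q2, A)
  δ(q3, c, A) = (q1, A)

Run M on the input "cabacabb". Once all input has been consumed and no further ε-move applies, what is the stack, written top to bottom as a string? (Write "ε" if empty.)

(q0, cabacabb, Z)
  read c, top Z: go to q3, push AZ → (q3, abacabb, AZ)
  read a, top A: go to q0, push A → (q0, bacabb, AZ)
  read b, top A: go to q0, push AA → (q0, acabb, AAZ)
  read a, top A: go to q3, push ε → (q3, cabb, AZ)
  read c, top A: go to q1, push A → (q1, abb, AZ)
  read a, top A: go to q2, push ε → (q2, bb, Z)
  read b, top Z: go to q0, push AZ → (q0, b, AZ)
  read b, top A: go to q0, push AA → (q0, ε, AAZ)
All input consumed in state q0 with stack AAZ.

AAZ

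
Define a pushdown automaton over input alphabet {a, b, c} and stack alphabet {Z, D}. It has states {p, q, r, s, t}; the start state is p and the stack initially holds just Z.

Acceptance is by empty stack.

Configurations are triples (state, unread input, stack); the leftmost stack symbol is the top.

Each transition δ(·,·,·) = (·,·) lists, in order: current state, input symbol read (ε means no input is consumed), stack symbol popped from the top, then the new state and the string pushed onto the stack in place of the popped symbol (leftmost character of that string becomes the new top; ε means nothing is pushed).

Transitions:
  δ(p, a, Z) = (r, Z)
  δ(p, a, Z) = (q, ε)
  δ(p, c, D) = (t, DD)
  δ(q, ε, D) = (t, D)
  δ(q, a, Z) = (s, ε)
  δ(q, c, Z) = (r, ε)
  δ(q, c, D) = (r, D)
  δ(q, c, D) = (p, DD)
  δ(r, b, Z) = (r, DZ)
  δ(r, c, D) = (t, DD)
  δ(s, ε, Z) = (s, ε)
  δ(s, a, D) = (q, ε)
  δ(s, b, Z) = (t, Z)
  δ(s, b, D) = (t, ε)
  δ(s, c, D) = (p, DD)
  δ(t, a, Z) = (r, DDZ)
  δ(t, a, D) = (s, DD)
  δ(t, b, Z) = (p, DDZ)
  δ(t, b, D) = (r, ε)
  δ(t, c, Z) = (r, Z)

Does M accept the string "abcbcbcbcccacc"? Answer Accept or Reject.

No computation consumes all input and empties the stack.

Reject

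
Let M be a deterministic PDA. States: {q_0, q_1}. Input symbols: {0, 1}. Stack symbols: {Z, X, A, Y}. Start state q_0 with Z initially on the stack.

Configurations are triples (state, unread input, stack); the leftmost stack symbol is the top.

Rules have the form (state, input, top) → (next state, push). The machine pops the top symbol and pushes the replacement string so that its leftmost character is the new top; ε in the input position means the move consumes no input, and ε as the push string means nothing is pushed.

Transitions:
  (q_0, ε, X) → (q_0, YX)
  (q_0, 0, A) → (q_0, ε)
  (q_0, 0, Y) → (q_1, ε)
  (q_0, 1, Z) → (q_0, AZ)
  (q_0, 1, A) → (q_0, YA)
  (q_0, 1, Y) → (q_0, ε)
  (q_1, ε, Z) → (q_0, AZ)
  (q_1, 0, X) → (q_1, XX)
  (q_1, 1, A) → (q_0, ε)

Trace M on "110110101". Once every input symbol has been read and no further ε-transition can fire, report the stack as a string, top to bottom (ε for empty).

AZ

(q_0, 110110101, Z) ⊢ (q_0, 10110101, AZ) ⊢ (q_0, 0110101, YAZ) ⊢ (q_1, 110101, AZ) ⊢ (q_0, 10101, Z) ⊢ (q_0, 0101, AZ) ⊢ (q_0, 101, Z) ⊢ (q_0, 01, AZ) ⊢ (q_0, 1, Z) ⊢ (q_0, ε, AZ)
All input consumed in state q_0 with stack AZ.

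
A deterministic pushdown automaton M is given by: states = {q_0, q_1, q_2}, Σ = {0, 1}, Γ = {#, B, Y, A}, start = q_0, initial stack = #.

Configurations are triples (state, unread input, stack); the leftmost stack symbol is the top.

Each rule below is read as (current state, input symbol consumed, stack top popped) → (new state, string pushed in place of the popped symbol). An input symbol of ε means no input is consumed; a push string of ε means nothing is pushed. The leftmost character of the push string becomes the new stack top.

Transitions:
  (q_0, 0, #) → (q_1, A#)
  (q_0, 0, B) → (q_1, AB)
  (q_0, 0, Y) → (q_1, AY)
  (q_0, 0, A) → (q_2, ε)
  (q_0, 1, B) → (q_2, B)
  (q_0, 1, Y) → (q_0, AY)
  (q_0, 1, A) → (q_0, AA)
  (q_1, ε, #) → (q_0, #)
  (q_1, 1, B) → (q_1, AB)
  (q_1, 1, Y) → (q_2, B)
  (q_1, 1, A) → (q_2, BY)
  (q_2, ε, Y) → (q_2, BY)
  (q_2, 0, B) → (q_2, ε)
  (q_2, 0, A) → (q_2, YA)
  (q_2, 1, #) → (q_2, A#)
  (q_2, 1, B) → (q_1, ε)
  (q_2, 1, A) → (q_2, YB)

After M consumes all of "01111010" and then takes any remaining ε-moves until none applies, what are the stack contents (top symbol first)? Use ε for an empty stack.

BY#

(q_0, 01111010, #)
  read 0, top #: go to q_1, push A# → (q_1, 1111010, A#)
  read 1, top A: go to q_2, push BY → (q_2, 111010, BY#)
  read 1, top B: go to q_1, push ε → (q_1, 11010, Y#)
  read 1, top Y: go to q_2, push B → (q_2, 1010, B#)
  read 1, top B: go to q_1, push ε → (q_1, 010, #)
  ε-move, top #: go to q_0, push # → (q_0, 010, #)
  read 0, top #: go to q_1, push A# → (q_1, 10, A#)
  read 1, top A: go to q_2, push BY → (q_2, 0, BY#)
  read 0, top B: go to q_2, push ε → (q_2, ε, Y#)
  ε-move, top Y: go to q_2, push BY → (q_2, ε, BY#)
All input consumed in state q_2 with stack BY#.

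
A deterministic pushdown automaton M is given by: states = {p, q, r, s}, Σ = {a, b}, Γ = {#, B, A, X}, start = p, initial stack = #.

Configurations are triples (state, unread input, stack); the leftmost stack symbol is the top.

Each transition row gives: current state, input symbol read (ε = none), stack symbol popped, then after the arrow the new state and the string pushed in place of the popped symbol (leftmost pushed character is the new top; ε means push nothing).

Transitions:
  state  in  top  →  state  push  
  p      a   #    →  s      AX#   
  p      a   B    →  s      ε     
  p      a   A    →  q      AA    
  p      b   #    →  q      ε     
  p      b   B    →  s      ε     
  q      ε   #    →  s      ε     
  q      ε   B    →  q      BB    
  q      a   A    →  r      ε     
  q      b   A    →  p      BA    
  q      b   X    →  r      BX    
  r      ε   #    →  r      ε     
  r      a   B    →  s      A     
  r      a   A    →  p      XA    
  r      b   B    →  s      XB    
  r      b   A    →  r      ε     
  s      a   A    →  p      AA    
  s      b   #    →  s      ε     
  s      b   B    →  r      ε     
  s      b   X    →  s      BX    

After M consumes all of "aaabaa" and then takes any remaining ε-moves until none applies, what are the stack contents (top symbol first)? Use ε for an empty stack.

AAAAX#

(p, aaabaa, #)
  read a, top #: go to s, push AX# → (s, aabaa, AX#)
  read a, top A: go to p, push AA → (p, abaa, AAX#)
  read a, top A: go to q, push AA → (q, baa, AAAX#)
  read b, top A: go to p, push BA → (p, aa, BAAAX#)
  read a, top B: go to s, push ε → (s, a, AAAX#)
  read a, top A: go to p, push AA → (p, ε, AAAAX#)
All input consumed in state p with stack AAAAX#.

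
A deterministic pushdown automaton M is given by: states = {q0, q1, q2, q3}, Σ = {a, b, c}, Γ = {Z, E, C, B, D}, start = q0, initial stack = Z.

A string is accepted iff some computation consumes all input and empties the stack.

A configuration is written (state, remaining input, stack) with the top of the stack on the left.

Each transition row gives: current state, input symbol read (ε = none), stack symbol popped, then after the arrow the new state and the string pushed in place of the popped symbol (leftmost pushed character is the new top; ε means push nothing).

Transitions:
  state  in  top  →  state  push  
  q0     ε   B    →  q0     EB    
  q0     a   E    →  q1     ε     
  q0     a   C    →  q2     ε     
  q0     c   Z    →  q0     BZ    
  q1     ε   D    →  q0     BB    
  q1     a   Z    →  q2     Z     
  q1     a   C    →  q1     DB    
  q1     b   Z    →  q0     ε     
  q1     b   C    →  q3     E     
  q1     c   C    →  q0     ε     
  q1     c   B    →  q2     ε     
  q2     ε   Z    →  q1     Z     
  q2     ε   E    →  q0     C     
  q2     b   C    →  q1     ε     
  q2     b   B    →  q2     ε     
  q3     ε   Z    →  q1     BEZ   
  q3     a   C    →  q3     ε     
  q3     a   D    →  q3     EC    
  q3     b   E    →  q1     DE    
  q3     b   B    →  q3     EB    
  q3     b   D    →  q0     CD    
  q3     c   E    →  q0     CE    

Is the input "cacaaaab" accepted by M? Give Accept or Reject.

Accept

(q0, cacaaaab, Z)
  read c, top Z: go to q0, push BZ → (q0, acaaaab, BZ)
  ε-move, top B: go to q0, push EB → (q0, acaaaab, EBZ)
  read a, top E: go to q1, push ε → (q1, caaaab, BZ)
  read c, top B: go to q2, push ε → (q2, aaaab, Z)
  ε-move, top Z: go to q1, push Z → (q1, aaaab, Z)
  read a, top Z: go to q2, push Z → (q2, aaab, Z)
  ε-move, top Z: go to q1, push Z → (q1, aaab, Z)
  read a, top Z: go to q2, push Z → (q2, aab, Z)
  ε-move, top Z: go to q1, push Z → (q1, aab, Z)
  read a, top Z: go to q2, push Z → (q2, ab, Z)
  ε-move, top Z: go to q1, push Z → (q1, ab, Z)
  read a, top Z: go to q2, push Z → (q2, b, Z)
  ε-move, top Z: go to q1, push Z → (q1, b, Z)
  read b, top Z: go to q0, push ε → (q0, ε, ε)
All input consumed and the stack is empty.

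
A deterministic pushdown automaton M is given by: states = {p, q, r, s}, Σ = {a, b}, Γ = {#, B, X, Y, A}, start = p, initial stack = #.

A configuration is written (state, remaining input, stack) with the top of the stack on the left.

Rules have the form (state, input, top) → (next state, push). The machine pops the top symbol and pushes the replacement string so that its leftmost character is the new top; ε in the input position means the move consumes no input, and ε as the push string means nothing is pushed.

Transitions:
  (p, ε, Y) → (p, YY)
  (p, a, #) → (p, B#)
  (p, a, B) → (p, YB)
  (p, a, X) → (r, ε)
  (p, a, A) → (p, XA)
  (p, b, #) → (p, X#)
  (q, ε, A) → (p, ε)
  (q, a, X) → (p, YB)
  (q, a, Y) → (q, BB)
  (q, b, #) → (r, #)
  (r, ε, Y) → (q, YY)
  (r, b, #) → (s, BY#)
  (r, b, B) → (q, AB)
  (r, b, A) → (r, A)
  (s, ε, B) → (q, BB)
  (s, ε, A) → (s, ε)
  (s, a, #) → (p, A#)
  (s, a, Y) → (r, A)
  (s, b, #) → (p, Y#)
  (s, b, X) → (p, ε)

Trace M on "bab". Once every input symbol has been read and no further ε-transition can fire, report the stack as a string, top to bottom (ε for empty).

(p, bab, #) ⊢ (p, ab, X#) ⊢ (r, b, #) ⊢ (s, ε, BY#) ⊢ (q, ε, BBY#)
All input consumed in state q with stack BBY#.

BBY#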